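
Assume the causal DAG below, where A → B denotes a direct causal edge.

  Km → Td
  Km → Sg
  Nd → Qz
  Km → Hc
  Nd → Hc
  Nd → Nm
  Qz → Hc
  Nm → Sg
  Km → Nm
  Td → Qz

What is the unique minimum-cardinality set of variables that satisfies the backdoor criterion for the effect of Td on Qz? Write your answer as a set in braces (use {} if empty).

Variables eligible for adjustment (non-descendants of Td, excluding Td and Qz): {Km, Nd, Nm, Sg}.
Backdoor paths from Td to Qz:
  P1: Td <- Km -> Nm <- Nd -> Qz
  P2: Td <- Km -> Nm <- Nd -> Hc <- Qz
  P3: Td <- Km -> Sg <- Nm <- Nd -> Qz
  P4: Td <- Km -> Sg <- Nm <- Nd -> Hc <- Qz
  P5: Td <- Km -> Hc <- Nd -> Qz
  P6: Td <- Km -> Hc <- Qz
Each backdoor path contains an unconditioned collider, so every path is already blocked with the empty conditioning set:
  P1: blocked at collider Nm (neither it nor any descendant is in the conditioning set).
  P2: blocked at collider Nm (neither it nor any descendant is in the conditioning set).
  P3: blocked at collider Sg (neither it nor any descendant is in the conditioning set).
  P4: blocked at collider Sg (neither it nor any descendant is in the conditioning set).
  P5: blocked at collider Hc (neither it nor any descendant is in the conditioning set).
  P6: blocked at collider Hc (neither it nor any descendant is in the conditioning set).
The empty set is therefore the unique smallest valid set.

{}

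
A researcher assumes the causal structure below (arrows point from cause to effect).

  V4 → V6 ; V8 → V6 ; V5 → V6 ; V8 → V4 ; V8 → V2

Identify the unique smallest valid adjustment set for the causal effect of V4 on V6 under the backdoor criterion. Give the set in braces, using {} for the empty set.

Variables eligible for adjustment (non-descendants of V4, excluding V4 and V6): {V2, V5, V8}.
Backdoor paths from V4 to V6:
  P1: V4 <- V8 -> V6
The empty set is not sufficient: P1 (V4 <- V8 -> V6) has no collider blocking it and no conditioned non-collider, so it is open.
Try {V8}:
  P1: blocked at fork node V8 ∈ conditioning set.
{V8} contains no descendant of V4 and blocks every backdoor path.
No other singleton works — e.g. {V2} leaves P1 open — so {V8} is the unique smallest valid adjustment set.

{V8}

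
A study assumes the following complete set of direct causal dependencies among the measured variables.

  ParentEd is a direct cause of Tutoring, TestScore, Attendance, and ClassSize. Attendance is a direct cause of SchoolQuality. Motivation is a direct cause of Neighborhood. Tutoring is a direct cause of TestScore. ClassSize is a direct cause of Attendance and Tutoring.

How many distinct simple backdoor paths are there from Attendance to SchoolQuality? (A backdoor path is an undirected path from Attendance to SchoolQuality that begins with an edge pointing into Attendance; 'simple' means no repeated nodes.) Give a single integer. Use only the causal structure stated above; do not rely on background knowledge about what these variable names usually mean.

A backdoor path from Attendance to SchoolQuality is any simple undirected path whose first edge points into Attendance (i.e. leaves Attendance via a parent).
Parents of Attendance: {ClassSize, ParentEd}.
No simple path from any parent of Attendance reaches SchoolQuality without revisiting Attendance, so there are no backdoor paths.

0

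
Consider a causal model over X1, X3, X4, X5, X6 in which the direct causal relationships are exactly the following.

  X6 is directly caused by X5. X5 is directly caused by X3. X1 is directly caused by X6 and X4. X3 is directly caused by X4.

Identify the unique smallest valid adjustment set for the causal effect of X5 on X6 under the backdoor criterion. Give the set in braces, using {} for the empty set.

{}

Variables eligible for adjustment (non-descendants of X5, excluding X5 and X6): {X3, X4}.
Backdoor paths from X5 to X6:
  P1: X5 <- X3 <- X4 -> X1 <- X6
Each backdoor path contains an unconditioned collider, so every path is already blocked with the empty conditioning set:
  P1: blocked at collider X1 (neither it nor any descendant is in the conditioning set).
The empty set is therefore the unique smallest valid set.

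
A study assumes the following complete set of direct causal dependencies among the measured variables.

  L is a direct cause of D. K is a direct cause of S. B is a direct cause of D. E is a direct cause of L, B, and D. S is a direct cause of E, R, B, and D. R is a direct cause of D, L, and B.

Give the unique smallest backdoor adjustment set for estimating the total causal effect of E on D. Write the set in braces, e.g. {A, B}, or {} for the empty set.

{S}

Variables eligible for adjustment (non-descendants of E, excluding E and D): {K, R, S}.
Backdoor paths from E to D:
  P1: E <- S -> R -> L -> D
  P2: E <- S -> R -> B -> D
  P3: E <- S -> R -> D
  P4: E <- S -> B <- R -> L -> D
  P5: E <- S -> B <- R -> D
  P6: E <- S -> B -> D
  P7: E <- S -> D
The empty set is not sufficient: P1 (E <- S -> R -> L -> D) has no collider blocking it and no conditioned non-collider, so it is open.
Try {S}:
  P1: blocked at fork node S ∈ conditioning set.
  P2: blocked at fork node S ∈ conditioning set.
  P3: blocked at fork node S ∈ conditioning set.
  P4: blocked at fork node S ∈ conditioning set.
  P5: blocked at fork node S ∈ conditioning set.
  P6: blocked at fork node S ∈ conditioning set.
  P7: blocked at fork node S ∈ conditioning set.
{S} contains no descendant of E and blocks every backdoor path.
No other singleton works — e.g. {K} leaves P1 open — so {S} is the unique smallest valid adjustment set.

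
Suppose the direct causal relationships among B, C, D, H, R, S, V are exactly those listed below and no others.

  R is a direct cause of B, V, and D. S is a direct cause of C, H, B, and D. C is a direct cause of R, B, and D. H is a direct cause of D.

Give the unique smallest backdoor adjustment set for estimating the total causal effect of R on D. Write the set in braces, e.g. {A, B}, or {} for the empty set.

{C}

Variables eligible for adjustment (non-descendants of R, excluding R and D): {C, H, S}.
Backdoor paths from R to D:
  P1: R <- C <- S -> H -> D
  P2: R <- C <- S -> D
  P3: R <- C -> B <- S -> H -> D
  P4: R <- C -> B <- S -> D
  P5: R <- C -> D
The empty set is not sufficient: P1 (R <- C <- S -> H -> D) has no collider blocking it and no conditioned non-collider, so it is open.
Try {C}:
  P1: blocked at chain node C ∈ conditioning set.
  P2: blocked at chain node C ∈ conditioning set.
  P3: blocked at fork node C ∈ conditioning set.
  P4: blocked at fork node C ∈ conditioning set.
  P5: blocked at fork node C ∈ conditioning set.
{C} contains no descendant of R and blocks every backdoor path.
No other singleton works — e.g. {S} leaves P5 open — so {C} is the unique smallest valid adjustment set.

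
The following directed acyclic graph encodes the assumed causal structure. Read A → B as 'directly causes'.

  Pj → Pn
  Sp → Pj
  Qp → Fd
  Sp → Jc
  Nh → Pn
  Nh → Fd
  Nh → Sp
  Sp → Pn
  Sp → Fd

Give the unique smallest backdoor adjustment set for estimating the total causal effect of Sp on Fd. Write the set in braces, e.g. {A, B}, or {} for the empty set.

{Nh}

Variables eligible for adjustment (non-descendants of Sp, excluding Sp and Fd): {Nh, Qp}.
Backdoor paths from Sp to Fd:
  P1: Sp <- Nh -> Fd
The empty set is not sufficient: P1 (Sp <- Nh -> Fd) has no collider blocking it and no conditioned non-collider, so it is open.
Try {Nh}:
  P1: blocked at fork node Nh ∈ conditioning set.
{Nh} contains no descendant of Sp and blocks every backdoor path.
No other singleton works — e.g. {Qp} leaves P1 open — so {Nh} is the unique smallest valid adjustment set.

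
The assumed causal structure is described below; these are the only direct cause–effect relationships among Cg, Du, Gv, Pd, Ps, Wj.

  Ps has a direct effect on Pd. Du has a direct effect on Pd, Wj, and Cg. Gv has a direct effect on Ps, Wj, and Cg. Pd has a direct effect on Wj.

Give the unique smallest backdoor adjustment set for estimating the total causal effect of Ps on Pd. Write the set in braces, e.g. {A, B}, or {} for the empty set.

{}

Variables eligible for adjustment (non-descendants of Ps, excluding Ps and Pd): {Cg, Du, Gv}.
Backdoor paths from Ps to Pd:
  P1: Ps <- Gv -> Cg <- Du -> Pd
  P2: Ps <- Gv -> Cg <- Du -> Wj <- Pd
  P3: Ps <- Gv -> Wj <- Du -> Pd
  P4: Ps <- Gv -> Wj <- Pd
Each backdoor path contains an unconditioned collider, so every path is already blocked with the empty conditioning set:
  P1: blocked at collider Cg (neither it nor any descendant is in the conditioning set).
  P2: blocked at collider Cg (neither it nor any descendant is in the conditioning set).
  P3: blocked at collider Wj (neither it nor any descendant is in the conditioning set).
  P4: blocked at collider Wj (neither it nor any descendant is in the conditioning set).
The empty set is therefore the unique smallest valid set.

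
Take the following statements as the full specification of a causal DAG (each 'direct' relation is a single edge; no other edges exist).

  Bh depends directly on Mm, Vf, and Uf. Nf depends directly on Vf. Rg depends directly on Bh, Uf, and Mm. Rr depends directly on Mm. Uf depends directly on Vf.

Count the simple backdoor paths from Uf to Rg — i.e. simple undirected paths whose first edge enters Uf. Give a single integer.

A backdoor path from Uf to Rg is any simple undirected path whose first edge points into Uf (i.e. leaves Uf via a parent).
Parents of Uf: {Vf}.
Enumerating:
  P1: Uf <- Vf -> Bh <- Mm -> Rg
  P2: Uf <- Vf -> Bh -> Rg
That exhausts the simple backdoor paths. Count: 2.

2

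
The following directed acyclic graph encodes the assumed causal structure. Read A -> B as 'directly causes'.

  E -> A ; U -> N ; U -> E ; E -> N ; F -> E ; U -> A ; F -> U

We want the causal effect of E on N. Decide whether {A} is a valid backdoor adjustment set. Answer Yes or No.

No

Backdoor paths from E to N (paths whose first edge points into E):
  P1: E <- F -> U -> N
  P2: E <- U -> N
Condition 1 (no descendant of E in the set): FAILS — A is a descendant of E.
Condition 2 (every backdoor path blocked by {A}):
  P1: open — no interior node is in the conditioning set.
  P2: open — no interior node is in the conditioning set.
{A} does not satisfy the backdoor criterion.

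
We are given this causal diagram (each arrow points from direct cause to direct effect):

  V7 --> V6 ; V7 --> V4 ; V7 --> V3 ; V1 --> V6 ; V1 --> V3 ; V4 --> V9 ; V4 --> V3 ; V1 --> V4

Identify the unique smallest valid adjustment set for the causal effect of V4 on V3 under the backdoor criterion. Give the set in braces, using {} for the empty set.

Variables eligible for adjustment (non-descendants of V4, excluding V4 and V3): {V1, V6, V7}.
Backdoor paths from V4 to V3:
  P1: V4 <- V7 -> V6 <- V1 -> V3
  P2: V4 <- V7 -> V3
  P3: V4 <- V1 -> V6 <- V7 -> V3
  P4: V4 <- V1 -> V3
The empty set is not sufficient: P2 (V4 <- V7 -> V3) has no collider blocking it and no conditioned non-collider, so it is open.
Try {V1, V7}:
  P1: blocked at fork node V7 ∈ conditioning set.
  P2: blocked at fork node V7 ∈ conditioning set.
  P3: blocked at fork node V1 ∈ conditioning set.
  P4: blocked at fork node V1 ∈ conditioning set.
{V1, V7} contains no descendant of V4 and blocks every backdoor path.
Every element of {V1, V7} is needed (dropping V1 leaves P4 open; dropping V7 leaves P2 open), so no proper subset is valid.
Among all size-2 subsets of the eligible variables, only {V1, V7} blocks every backdoor path, so it is the unique smallest valid adjustment set.

{V1, V7}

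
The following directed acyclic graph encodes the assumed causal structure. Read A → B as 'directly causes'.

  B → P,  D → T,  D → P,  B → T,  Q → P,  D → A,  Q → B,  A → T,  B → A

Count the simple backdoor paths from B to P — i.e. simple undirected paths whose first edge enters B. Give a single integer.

1

A backdoor path from B to P is any simple undirected path whose first edge points into B (i.e. leaves B via a parent).
Parents of B: {Q}.
Enumerating:
  P1: B <- Q -> P
That exhausts the simple backdoor paths. Count: 1.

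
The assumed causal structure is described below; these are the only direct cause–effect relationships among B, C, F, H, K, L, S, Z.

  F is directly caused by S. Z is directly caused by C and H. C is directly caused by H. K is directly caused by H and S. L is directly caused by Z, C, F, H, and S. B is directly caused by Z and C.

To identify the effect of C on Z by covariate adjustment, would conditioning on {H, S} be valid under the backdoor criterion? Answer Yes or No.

Yes

Backdoor paths from C to Z (paths whose first edge points into C):
  P1: C <- H -> Z
  P2: C <- H -> K <- S -> F -> L <- Z
  P3: C <- H -> K <- S -> L <- Z
  P4: C <- H -> L <- Z
Condition 1 (no descendant of C in the set): holds — descendants of C are {B, L, Z}; none are in {H, S}.
Condition 2 (every backdoor path blocked by {H, S}):
  P1: blocked at fork node H ∈ conditioning set.
  P2: blocked at fork node H ∈ conditioning set.
  P3: blocked at fork node H ∈ conditioning set.
  P4: blocked at fork node H ∈ conditioning set.
{H, S} satisfies the backdoor criterion.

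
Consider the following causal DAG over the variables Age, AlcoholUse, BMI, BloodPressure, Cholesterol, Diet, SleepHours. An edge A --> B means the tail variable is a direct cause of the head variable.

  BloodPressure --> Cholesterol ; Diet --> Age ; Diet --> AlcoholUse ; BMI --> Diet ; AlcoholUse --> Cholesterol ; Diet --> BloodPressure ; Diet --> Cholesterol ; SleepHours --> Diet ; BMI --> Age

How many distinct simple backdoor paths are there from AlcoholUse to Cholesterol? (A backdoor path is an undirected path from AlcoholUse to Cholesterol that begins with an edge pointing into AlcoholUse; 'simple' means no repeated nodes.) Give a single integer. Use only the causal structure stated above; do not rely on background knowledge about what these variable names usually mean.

A backdoor path from AlcoholUse to Cholesterol is any simple undirected path whose first edge points into AlcoholUse (i.e. leaves AlcoholUse via a parent).
Parents of AlcoholUse: {Diet}.
Enumerating:
  P1: AlcoholUse <- Diet -> BloodPressure -> Cholesterol
  P2: AlcoholUse <- Diet -> Cholesterol
That exhausts the simple backdoor paths. Count: 2.

2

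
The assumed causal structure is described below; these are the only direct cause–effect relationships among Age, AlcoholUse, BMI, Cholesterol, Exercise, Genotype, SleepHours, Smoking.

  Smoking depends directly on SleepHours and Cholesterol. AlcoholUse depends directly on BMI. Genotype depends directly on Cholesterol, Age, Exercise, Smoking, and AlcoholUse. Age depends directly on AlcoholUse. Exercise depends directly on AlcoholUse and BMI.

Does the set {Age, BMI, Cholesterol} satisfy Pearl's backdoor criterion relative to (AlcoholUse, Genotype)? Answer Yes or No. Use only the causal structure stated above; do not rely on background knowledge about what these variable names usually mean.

Backdoor paths from AlcoholUse to Genotype (paths whose first edge points into AlcoholUse):
  P1: AlcoholUse <- BMI -> Exercise -> Genotype
Condition 1 (no descendant of AlcoholUse in the set): FAILS — Age is a descendant of AlcoholUse.
Condition 2 (every backdoor path blocked by {Age, BMI, Cholesterol}):
  P1: blocked at fork node BMI ∈ conditioning set.
{Age, BMI, Cholesterol} does not satisfy the backdoor criterion.

No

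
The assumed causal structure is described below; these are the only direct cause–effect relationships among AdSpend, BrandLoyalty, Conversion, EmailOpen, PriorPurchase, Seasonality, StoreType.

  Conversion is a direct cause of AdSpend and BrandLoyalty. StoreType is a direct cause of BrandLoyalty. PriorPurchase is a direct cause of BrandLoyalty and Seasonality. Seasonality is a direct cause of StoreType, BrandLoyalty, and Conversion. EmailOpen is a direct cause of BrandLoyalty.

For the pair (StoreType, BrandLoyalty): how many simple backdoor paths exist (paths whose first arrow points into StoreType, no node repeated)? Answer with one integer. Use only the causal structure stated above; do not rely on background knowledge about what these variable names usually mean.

3

A backdoor path from StoreType to BrandLoyalty is any simple undirected path whose first edge points into StoreType (i.e. leaves StoreType via a parent).
Parents of StoreType: {Seasonality}.
Enumerating:
  P1: StoreType <- Seasonality <- PriorPurchase -> BrandLoyalty
  P2: StoreType <- Seasonality -> Conversion -> BrandLoyalty
  P3: StoreType <- Seasonality -> BrandLoyalty
That exhausts the simple backdoor paths. Count: 3.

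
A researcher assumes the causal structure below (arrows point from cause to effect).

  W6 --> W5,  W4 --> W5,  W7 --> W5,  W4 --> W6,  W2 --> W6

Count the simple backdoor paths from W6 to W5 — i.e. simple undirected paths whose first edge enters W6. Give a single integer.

A backdoor path from W6 to W5 is any simple undirected path whose first edge points into W6 (i.e. leaves W6 via a parent).
Parents of W6: {W2, W4}.
Enumerating:
  P1: W6 <- W4 -> W5
That exhausts the simple backdoor paths. Count: 1.

1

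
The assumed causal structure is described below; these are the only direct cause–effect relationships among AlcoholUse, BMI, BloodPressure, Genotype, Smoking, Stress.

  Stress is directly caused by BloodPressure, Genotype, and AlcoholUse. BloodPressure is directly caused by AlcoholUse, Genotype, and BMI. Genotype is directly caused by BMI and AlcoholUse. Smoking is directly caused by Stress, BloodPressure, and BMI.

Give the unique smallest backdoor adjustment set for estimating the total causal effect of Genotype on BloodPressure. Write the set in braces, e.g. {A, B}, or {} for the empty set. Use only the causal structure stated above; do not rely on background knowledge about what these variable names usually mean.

{AlcoholUse, BMI}

Variables eligible for adjustment (non-descendants of Genotype, excluding Genotype and BloodPressure): {AlcoholUse, BMI}.
Backdoor paths from Genotype to BloodPressure:
  P1: Genotype <- AlcoholUse -> BloodPressure
  P2: Genotype <- AlcoholUse -> Stress <- BloodPressure
  P3: Genotype <- AlcoholUse -> Stress -> Smoking <- BMI -> BloodPressure
  P4: Genotype <- AlcoholUse -> Stress -> Smoking <- BloodPressure
  P5: Genotype <- BMI -> BloodPressure
  P6: Genotype <- BMI -> Smoking <- BloodPressure
  P7: Genotype <- BMI -> Smoking <- Stress <- AlcoholUse -> BloodPressure
  P8: Genotype <- BMI -> Smoking <- Stress <- BloodPressure
The empty set is not sufficient: P1 (Genotype <- AlcoholUse -> BloodPressure) has no collider blocking it and no conditioned non-collider, so it is open.
Try {AlcoholUse, BMI}:
  P1: blocked at fork node AlcoholUse ∈ conditioning set.
  P2: blocked at fork node AlcoholUse ∈ conditioning set.
  P3: blocked at fork node AlcoholUse ∈ conditioning set.
  P4: blocked at fork node AlcoholUse ∈ conditioning set.
  P5: blocked at fork node BMI ∈ conditioning set.
  P6: blocked at fork node BMI ∈ conditioning set.
  P7: blocked at fork node BMI ∈ conditioning set.
  P8: blocked at fork node BMI ∈ conditioning set.
{AlcoholUse, BMI} contains no descendant of Genotype and blocks every backdoor path.
Every element of {AlcoholUse, BMI} is needed (dropping AlcoholUse leaves P1 open; dropping BMI leaves P5 open), so no proper subset is valid.
Among all size-2 subsets of the eligible variables, only {AlcoholUse, BMI} blocks every backdoor path, so it is the unique smallest valid adjustment set.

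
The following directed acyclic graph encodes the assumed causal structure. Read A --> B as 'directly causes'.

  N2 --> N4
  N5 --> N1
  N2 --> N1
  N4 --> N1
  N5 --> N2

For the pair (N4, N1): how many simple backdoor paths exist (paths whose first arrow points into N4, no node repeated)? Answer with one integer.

A backdoor path from N4 to N1 is any simple undirected path whose first edge points into N4 (i.e. leaves N4 via a parent).
Parents of N4: {N2}.
Enumerating:
  P1: N4 <- N2 <- N5 -> N1
  P2: N4 <- N2 -> N1
That exhausts the simple backdoor paths. Count: 2.

2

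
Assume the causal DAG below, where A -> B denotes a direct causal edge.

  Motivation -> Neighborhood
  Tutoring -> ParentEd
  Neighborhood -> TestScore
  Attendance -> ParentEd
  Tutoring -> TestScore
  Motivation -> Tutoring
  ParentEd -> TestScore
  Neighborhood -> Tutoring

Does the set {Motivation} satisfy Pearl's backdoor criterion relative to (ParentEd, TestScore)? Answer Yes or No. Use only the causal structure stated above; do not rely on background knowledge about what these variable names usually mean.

Backdoor paths from ParentEd to TestScore (paths whose first edge points into ParentEd):
  P1: ParentEd <- Tutoring <- Motivation -> Neighborhood -> TestScore
  P2: ParentEd <- Tutoring <- Neighborhood -> TestScore
  P3: ParentEd <- Tutoring -> TestScore
Condition 1 (no descendant of ParentEd in the set): holds — descendants of ParentEd are {TestScore}; none are in {Motivation}.
Condition 2 (every backdoor path blocked by {Motivation}):
  P1: blocked at fork node Motivation ∈ conditioning set.
  P2: open — no interior node is in the conditioning set.
  P3: open — no interior node is in the conditioning set.
{Motivation} does not satisfy the backdoor criterion.

No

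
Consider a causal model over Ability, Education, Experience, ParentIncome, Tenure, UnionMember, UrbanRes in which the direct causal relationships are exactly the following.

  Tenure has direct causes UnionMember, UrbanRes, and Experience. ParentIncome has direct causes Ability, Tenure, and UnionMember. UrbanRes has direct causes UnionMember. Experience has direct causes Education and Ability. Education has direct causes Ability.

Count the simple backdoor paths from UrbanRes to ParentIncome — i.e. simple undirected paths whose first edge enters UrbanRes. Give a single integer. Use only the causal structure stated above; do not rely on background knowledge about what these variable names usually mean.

4

A backdoor path from UrbanRes to ParentIncome is any simple undirected path whose first edge points into UrbanRes (i.e. leaves UrbanRes via a parent).
Parents of UrbanRes: {UnionMember}.
Enumerating:
  P1: UrbanRes <- UnionMember -> Tenure <- Experience <- Ability -> ParentIncome
  P2: UrbanRes <- UnionMember -> Tenure <- Experience <- Education <- Ability -> ParentIncome
  P3: UrbanRes <- UnionMember -> Tenure -> ParentIncome
  P4: UrbanRes <- UnionMember -> ParentIncome
That exhausts the simple backdoor paths. Count: 4.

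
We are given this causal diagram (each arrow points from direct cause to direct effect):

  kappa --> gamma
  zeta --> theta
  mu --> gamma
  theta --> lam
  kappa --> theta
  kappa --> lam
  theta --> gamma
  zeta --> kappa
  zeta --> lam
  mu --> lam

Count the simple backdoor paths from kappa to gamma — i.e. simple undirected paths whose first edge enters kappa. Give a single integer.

4

A backdoor path from kappa to gamma is any simple undirected path whose first edge points into kappa (i.e. leaves kappa via a parent).
Parents of kappa: {zeta}.
Enumerating:
  P1: kappa <- zeta -> theta -> gamma
  P2: kappa <- zeta -> theta -> lam <- mu -> gamma
  P3: kappa <- zeta -> lam <- theta -> gamma
  P4: kappa <- zeta -> lam <- mu -> gamma
That exhausts the simple backdoor paths. Count: 4.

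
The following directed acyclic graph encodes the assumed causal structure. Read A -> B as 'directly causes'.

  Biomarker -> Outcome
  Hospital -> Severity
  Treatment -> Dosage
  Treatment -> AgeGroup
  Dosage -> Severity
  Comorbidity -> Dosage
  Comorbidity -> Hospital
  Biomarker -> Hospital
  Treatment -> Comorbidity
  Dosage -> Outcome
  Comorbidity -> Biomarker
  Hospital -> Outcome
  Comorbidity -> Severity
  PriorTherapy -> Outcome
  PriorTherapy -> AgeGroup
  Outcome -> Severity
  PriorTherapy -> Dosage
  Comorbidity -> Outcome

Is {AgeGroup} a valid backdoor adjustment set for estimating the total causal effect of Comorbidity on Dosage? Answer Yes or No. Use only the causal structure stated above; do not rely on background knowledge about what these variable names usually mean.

No

Backdoor paths from Comorbidity to Dosage (paths whose first edge points into Comorbidity):
  P1: Comorbidity <- Treatment -> Dosage
  P2: Comorbidity <- Treatment -> AgeGroup <- PriorTherapy -> Dosage
  P3: Comorbidity <- Treatment -> AgeGroup <- PriorTherapy -> Outcome <- Biomarker -> Hospital -> Severity <- Dosage
  P4: Comorbidity <- Treatment -> AgeGroup <- PriorTherapy -> Outcome <- Hospital -> Severity <- Dosage
  P5: Comorbidity <- Treatment -> AgeGroup <- PriorTherapy -> Outcome <- Dosage
  P6: Comorbidity <- Treatment -> AgeGroup <- PriorTherapy -> Outcome -> Severity <- Dosage
Condition 1 (no descendant of Comorbidity in the set): holds — descendants of Comorbidity are {Biomarker, Dosage, Hospital, Outcome, Severity}; none are in {AgeGroup}.
Condition 2 (every backdoor path blocked by {AgeGroup}):
  P1: open — no interior node is in the conditioning set.
  P2: open — collider(s) AgeGroup are conditioned on (or have a conditioned descendant) and no non-collider on the path is in the set.
  P3: blocked at collider Outcome (neither it nor any descendant is in the conditioning set).
  P4: blocked at collider Outcome (neither it nor any descendant is in the conditioning set).
  P5: blocked at collider Outcome (neither it nor any descendant is in the conditioning set).
  P6: blocked at collider Severity (neither it nor any descendant is in the conditioning set).
{AgeGroup} does not satisfy the backdoor criterion.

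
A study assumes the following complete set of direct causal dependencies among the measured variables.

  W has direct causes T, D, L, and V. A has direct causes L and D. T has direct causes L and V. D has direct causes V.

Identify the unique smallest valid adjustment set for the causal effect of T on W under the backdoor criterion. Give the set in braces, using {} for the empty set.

{L, V}

Variables eligible for adjustment (non-descendants of T, excluding T and W): {A, D, L, V}.
Backdoor paths from T to W:
  P1: T <- L -> A <- D <- V -> W
  P2: T <- L -> A <- D -> W
  P3: T <- L -> W
  P4: T <- V -> D -> A <- L -> W
  P5: T <- V -> D -> W
  P6: T <- V -> W
The empty set is not sufficient: P3 (T <- L -> W) has no collider blocking it and no conditioned non-collider, so it is open.
Try {L, V}:
  P1: blocked at fork node L ∈ conditioning set.
  P2: blocked at fork node L ∈ conditioning set.
  P3: blocked at fork node L ∈ conditioning set.
  P4: blocked at fork node V ∈ conditioning set.
  P5: blocked at fork node V ∈ conditioning set.
  P6: blocked at fork node V ∈ conditioning set.
{L, V} contains no descendant of T and blocks every backdoor path.
Every element of {L, V} is needed (dropping L leaves P3 open; dropping V leaves P5 open), so no proper subset is valid.
Among all size-2 subsets of the eligible variables, only {L, V} blocks every backdoor path, so it is the unique smallest valid adjustment set.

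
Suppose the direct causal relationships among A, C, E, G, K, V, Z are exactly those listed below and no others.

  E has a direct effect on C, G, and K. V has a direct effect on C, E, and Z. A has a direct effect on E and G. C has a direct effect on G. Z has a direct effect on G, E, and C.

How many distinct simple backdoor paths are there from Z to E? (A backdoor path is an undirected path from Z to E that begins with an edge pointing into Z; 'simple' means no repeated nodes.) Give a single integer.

4

A backdoor path from Z to E is any simple undirected path whose first edge points into Z (i.e. leaves Z via a parent).
Parents of Z: {V}.
Enumerating:
  P1: Z <- V -> E
  P2: Z <- V -> C <- E
  P3: Z <- V -> C -> G <- A -> E
  P4: Z <- V -> C -> G <- E
That exhausts the simple backdoor paths. Count: 4.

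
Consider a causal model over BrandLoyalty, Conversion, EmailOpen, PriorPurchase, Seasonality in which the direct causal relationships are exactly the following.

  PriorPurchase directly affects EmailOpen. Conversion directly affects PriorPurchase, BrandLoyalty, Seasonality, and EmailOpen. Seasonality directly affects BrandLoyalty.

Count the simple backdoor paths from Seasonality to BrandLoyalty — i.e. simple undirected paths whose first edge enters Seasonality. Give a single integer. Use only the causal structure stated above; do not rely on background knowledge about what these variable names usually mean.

1

A backdoor path from Seasonality to BrandLoyalty is any simple undirected path whose first edge points into Seasonality (i.e. leaves Seasonality via a parent).
Parents of Seasonality: {Conversion}.
Enumerating:
  P1: Seasonality <- Conversion -> BrandLoyalty
That exhausts the simple backdoor paths. Count: 1.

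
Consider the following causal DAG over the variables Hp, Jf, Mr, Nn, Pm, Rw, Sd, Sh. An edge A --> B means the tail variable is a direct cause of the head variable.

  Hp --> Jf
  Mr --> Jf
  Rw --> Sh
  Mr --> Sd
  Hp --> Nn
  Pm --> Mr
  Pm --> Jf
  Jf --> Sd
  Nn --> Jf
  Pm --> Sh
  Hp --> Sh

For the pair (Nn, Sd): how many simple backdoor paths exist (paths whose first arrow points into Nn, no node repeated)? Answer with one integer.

A backdoor path from Nn to Sd is any simple undirected path whose first edge points into Nn (i.e. leaves Nn via a parent).
Parents of Nn: {Hp}.
Enumerating:
  P1: Nn <- Hp -> Jf <- Pm -> Mr -> Sd
  P2: Nn <- Hp -> Jf <- Mr -> Sd
  P3: Nn <- Hp -> Jf -> Sd
  P4: Nn <- Hp -> Sh <- Pm -> Mr -> Jf -> Sd
  P5: Nn <- Hp -> Sh <- Pm -> Mr -> Sd
  P6: Nn <- Hp -> Sh <- Pm -> Jf <- Mr -> Sd
  P7: Nn <- Hp -> Sh <- Pm -> Jf -> Sd
That exhausts the simple backdoor paths. Count: 7.

7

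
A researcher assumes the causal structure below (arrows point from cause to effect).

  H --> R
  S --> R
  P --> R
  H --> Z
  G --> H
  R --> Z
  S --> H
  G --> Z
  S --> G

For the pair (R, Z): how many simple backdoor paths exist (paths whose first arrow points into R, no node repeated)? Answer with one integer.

7

A backdoor path from R to Z is any simple undirected path whose first edge points into R (i.e. leaves R via a parent).
Parents of R: {H, P, S}.
Enumerating:
  P1: R <- S -> G -> H -> Z
  P2: R <- S -> G -> Z
  P3: R <- S -> H <- G -> Z
  P4: R <- S -> H -> Z
  P5: R <- H <- S -> G -> Z
  P6: R <- H <- G -> Z
  P7: R <- H -> Z
That exhausts the simple backdoor paths. Count: 7.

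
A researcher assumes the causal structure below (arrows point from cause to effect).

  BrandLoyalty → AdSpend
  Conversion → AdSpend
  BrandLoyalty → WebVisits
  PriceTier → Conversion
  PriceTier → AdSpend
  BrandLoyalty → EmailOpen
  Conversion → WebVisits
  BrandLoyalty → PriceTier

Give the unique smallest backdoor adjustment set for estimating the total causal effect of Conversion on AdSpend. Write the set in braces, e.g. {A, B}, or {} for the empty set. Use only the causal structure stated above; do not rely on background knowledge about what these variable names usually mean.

Variables eligible for adjustment (non-descendants of Conversion, excluding Conversion and AdSpend): {BrandLoyalty, EmailOpen, PriceTier}.
Backdoor paths from Conversion to AdSpend:
  P1: Conversion <- PriceTier <- BrandLoyalty -> AdSpend
  P2: Conversion <- PriceTier -> AdSpend
The empty set is not sufficient: P1 (Conversion <- PriceTier <- BrandLoyalty -> AdSpend) has no collider blocking it and no conditioned non-collider, so it is open.
Try {PriceTier}:
  P1: blocked at chain node PriceTier ∈ conditioning set.
  P2: blocked at fork node PriceTier ∈ conditioning set.
{PriceTier} contains no descendant of Conversion and blocks every backdoor path.
No other singleton works — e.g. {BrandLoyalty} leaves P2 open — so {PriceTier} is the unique smallest valid adjustment set.

{PriceTier}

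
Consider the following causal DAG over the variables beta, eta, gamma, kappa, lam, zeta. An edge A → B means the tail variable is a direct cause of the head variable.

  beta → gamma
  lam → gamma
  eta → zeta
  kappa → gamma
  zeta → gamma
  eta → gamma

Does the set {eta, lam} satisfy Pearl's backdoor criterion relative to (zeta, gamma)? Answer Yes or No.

Backdoor paths from zeta to gamma (paths whose first edge points into zeta):
  P1: zeta <- eta -> gamma
Condition 1 (no descendant of zeta in the set): holds — descendants of zeta are {gamma}; none are in {eta, lam}.
Condition 2 (every backdoor path blocked by {eta, lam}):
  P1: blocked at fork node eta ∈ conditioning set.
{eta, lam} satisfies the backdoor criterion.

Yes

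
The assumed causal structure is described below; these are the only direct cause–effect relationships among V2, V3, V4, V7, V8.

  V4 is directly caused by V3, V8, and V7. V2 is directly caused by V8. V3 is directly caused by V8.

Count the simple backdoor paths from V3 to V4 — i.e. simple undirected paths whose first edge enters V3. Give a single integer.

1

A backdoor path from V3 to V4 is any simple undirected path whose first edge points into V3 (i.e. leaves V3 via a parent).
Parents of V3: {V8}.
Enumerating:
  P1: V3 <- V8 -> V4
That exhausts the simple backdoor paths. Count: 1.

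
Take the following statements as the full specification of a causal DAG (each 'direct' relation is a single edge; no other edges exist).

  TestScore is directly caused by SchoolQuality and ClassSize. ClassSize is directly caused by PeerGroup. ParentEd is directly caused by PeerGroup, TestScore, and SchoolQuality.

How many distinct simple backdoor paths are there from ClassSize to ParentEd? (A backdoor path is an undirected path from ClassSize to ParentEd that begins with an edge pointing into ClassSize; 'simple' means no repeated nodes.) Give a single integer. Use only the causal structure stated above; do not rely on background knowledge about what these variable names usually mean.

A backdoor path from ClassSize to ParentEd is any simple undirected path whose first edge points into ClassSize (i.e. leaves ClassSize via a parent).
Parents of ClassSize: {PeerGroup}.
Enumerating:
  P1: ClassSize <- PeerGroup -> ParentEd
That exhausts the simple backdoor paths. Count: 1.

1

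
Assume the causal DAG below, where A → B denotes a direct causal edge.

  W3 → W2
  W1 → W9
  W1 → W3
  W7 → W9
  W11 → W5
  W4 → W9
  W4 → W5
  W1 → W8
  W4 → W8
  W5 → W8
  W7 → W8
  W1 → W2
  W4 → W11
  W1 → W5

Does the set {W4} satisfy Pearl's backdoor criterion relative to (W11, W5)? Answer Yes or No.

Yes

Backdoor paths from W11 to W5 (paths whose first edge points into W11):
  P1: W11 <- W4 -> W5
  P2: W11 <- W4 -> W9 <- W7 -> W8 <- W1 -> W5
  P3: W11 <- W4 -> W9 <- W7 -> W8 <- W5
  P4: W11 <- W4 -> W9 <- W1 -> W5
  P5: W11 <- W4 -> W9 <- W1 -> W8 <- W5
  P6: W11 <- W4 -> W8 <- W7 -> W9 <- W1 -> W5
  P7: W11 <- W4 -> W8 <- W1 -> W5
  P8: W11 <- W4 -> W8 <- W5
Condition 1 (no descendant of W11 in the set): holds — descendants of W11 are {W5, W8}; none are in {W4}.
Condition 2 (every backdoor path blocked by {W4}):
  P1: blocked at fork node W4 ∈ conditioning set.
  P2: blocked at fork node W4 ∈ conditioning set.
  P3: blocked at fork node W4 ∈ conditioning set.
  P4: blocked at fork node W4 ∈ conditioning set.
  P5: blocked at fork node W4 ∈ conditioning set.
  P6: blocked at fork node W4 ∈ conditioning set.
  P7: blocked at fork node W4 ∈ conditioning set.
  P8: blocked at fork node W4 ∈ conditioning set.
{W4} satisfies the backdoor criterion.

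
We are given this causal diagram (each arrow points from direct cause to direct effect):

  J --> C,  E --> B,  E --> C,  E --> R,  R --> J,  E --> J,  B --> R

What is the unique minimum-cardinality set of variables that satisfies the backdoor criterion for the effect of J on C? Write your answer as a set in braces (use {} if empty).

{E}

Variables eligible for adjustment (non-descendants of J, excluding J and C): {B, E, R}.
Backdoor paths from J to C:
  P1: J <- E -> C
  P2: J <- R <- E -> C
  P3: J <- R <- B <- E -> C
The empty set is not sufficient: P1 (J <- E -> C) has no collider blocking it and no conditioned non-collider, so it is open.
Try {E}:
  P1: blocked at fork node E ∈ conditioning set.
  P2: blocked at fork node E ∈ conditioning set.
  P3: blocked at fork node E ∈ conditioning set.
{E} contains no descendant of J and blocks every backdoor path.
No other singleton works — e.g. {B} leaves P1 open — so {E} is the unique smallest valid adjustment set.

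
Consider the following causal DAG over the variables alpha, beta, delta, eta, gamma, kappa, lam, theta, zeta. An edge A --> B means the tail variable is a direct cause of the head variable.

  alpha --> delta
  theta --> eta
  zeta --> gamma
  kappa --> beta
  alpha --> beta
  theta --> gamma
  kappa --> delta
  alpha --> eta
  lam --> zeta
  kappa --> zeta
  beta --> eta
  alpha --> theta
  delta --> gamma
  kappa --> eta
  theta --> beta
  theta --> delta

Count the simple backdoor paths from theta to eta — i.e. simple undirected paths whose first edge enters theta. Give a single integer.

7

A backdoor path from theta to eta is any simple undirected path whose first edge points into theta (i.e. leaves theta via a parent).
Parents of theta: {alpha}.
Enumerating:
  P1: theta <- alpha -> beta <- kappa -> eta
  P2: theta <- alpha -> beta -> eta
  P3: theta <- alpha -> delta <- kappa -> beta -> eta
  P4: theta <- alpha -> delta <- kappa -> eta
  P5: theta <- alpha -> delta -> gamma <- zeta <- kappa -> beta -> eta
  P6: theta <- alpha -> delta -> gamma <- zeta <- kappa -> eta
  P7: theta <- alpha -> eta
That exhausts the simple backdoor paths. Count: 7.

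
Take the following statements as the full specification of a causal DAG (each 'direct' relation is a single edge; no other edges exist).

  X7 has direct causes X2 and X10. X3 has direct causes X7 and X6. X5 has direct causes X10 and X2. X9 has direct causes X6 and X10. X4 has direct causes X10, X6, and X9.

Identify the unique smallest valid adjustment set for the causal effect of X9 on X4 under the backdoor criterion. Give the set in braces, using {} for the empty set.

Variables eligible for adjustment (non-descendants of X9, excluding X9 and X4): {X10, X2, X3, X5, X6, X7}.
Backdoor paths from X9 to X4:
  P1: X9 <- X10 -> X5 <- X2 -> X7 -> X3 <- X6 -> X4
  P2: X9 <- X10 -> X7 -> X3 <- X6 -> X4
  P3: X9 <- X10 -> X4
  P4: X9 <- X6 -> X4
  P5: X9 <- X6 -> X3 <- X7 <- X2 -> X5 <- X10 -> X4
  P6: X9 <- X6 -> X3 <- X7 <- X10 -> X4
The empty set is not sufficient: P3 (X9 <- X10 -> X4) has no collider blocking it and no conditioned non-collider, so it is open.
Try {X10, X6}:
  P1: blocked at fork node X10 ∈ conditioning set.
  P2: blocked at fork node X10 ∈ conditioning set.
  P3: blocked at fork node X10 ∈ conditioning set.
  P4: blocked at fork node X6 ∈ conditioning set.
  P5: blocked at fork node X6 ∈ conditioning set.
  P6: blocked at fork node X6 ∈ conditioning set.
{X10, X6} contains no descendant of X9 and blocks every backdoor path.
Every element of {X10, X6} is needed (dropping X10 leaves P3 open; dropping X6 leaves P4 open), so no proper subset is valid.
Among all size-2 subsets of the eligible variables, only {X10, X6} blocks every backdoor path, so it is the unique smallest valid adjustment set.

{X10, X6}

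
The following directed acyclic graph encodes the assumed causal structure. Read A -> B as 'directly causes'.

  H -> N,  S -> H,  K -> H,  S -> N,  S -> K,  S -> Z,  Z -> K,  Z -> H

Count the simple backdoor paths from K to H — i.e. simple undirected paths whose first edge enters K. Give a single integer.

A backdoor path from K to H is any simple undirected path whose first edge points into K (i.e. leaves K via a parent).
Parents of K: {S, Z}.
Enumerating:
  P1: K <- S -> Z -> H
  P2: K <- S -> H
  P3: K <- S -> N <- H
  P4: K <- Z <- S -> H
  P5: K <- Z <- S -> N <- H
  P6: K <- Z -> H
That exhausts the simple backdoor paths. Count: 6.

6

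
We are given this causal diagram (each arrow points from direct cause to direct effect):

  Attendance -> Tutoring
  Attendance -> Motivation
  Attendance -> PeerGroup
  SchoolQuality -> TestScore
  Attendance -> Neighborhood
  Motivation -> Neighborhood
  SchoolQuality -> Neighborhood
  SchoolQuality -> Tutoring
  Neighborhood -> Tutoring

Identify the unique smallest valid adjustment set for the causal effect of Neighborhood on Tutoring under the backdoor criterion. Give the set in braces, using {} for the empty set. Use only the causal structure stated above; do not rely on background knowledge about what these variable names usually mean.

Variables eligible for adjustment (non-descendants of Neighborhood, excluding Neighborhood and Tutoring): {Attendance, Motivation, PeerGroup, SchoolQuality, TestScore}.
Backdoor paths from Neighborhood to Tutoring:
  P1: Neighborhood <- Attendance -> Tutoring
  P2: Neighborhood <- SchoolQuality -> Tutoring
  P3: Neighborhood <- Motivation <- Attendance -> Tutoring
The empty set is not sufficient: P1 (Neighborhood <- Attendance -> Tutoring) has no collider blocking it and no conditioned non-collider, so it is open.
Try {Attendance, SchoolQuality}:
  P1: blocked at fork node Attendance ∈ conditioning set.
  P2: blocked at fork node SchoolQuality ∈ conditioning set.
  P3: blocked at fork node Attendance ∈ conditioning set.
{Attendance, SchoolQuality} contains no descendant of Neighborhood and blocks every backdoor path.
Every element of {Attendance, SchoolQuality} is needed (dropping Attendance leaves P1 open; dropping SchoolQuality leaves P2 open), so no proper subset is valid.
Among all size-2 subsets of the eligible variables, only {Attendance, SchoolQuality} blocks every backdoor path, so it is the unique smallest valid adjustment set.

{Attendance, SchoolQuality}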